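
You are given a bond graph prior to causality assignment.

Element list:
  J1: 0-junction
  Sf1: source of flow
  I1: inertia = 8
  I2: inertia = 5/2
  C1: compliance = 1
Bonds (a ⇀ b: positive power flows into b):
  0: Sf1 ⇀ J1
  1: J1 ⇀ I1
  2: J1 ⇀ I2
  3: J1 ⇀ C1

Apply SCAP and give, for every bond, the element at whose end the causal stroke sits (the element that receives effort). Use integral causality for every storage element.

b0 stroke→Sf1
b1 stroke→I1
b2 stroke→I2
b3 stroke→J1

bond 0 stroke at Sf1  (source Sf1 imposes f)
bond 1 stroke at I1  (I1: I, integral causality)
bond 2 stroke at I2  (I2 outputs flow p/I2)
bond 3 stroke at J1  (J1: last free bond brings effort in)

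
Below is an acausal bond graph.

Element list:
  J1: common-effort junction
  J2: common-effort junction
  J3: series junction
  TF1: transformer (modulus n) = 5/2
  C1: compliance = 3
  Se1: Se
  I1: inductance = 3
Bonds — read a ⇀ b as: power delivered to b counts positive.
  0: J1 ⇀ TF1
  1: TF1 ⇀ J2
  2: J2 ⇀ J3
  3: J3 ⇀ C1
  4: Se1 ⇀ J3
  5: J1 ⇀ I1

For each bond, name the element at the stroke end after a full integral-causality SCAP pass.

β4 stroke at J3  (source Se1 imposes e)
β3 stroke at J3  (C1: C, integral causality)
β2 stroke at J2  (only one flow-in slot at J3)
β1 stroke at TF1  (J2: bond 2 brought effort, rest push out)
β0 stroke at J1  (TF1: transformer flips bond 1)
β5 stroke at I1  (0-jn J1 has e-setter on 0)

bond 0 stroke→J1
bond 1 stroke→TF1
bond 2 stroke→J2
bond 3 stroke→J3
bond 4 stroke→J3
bond 5 stroke→I1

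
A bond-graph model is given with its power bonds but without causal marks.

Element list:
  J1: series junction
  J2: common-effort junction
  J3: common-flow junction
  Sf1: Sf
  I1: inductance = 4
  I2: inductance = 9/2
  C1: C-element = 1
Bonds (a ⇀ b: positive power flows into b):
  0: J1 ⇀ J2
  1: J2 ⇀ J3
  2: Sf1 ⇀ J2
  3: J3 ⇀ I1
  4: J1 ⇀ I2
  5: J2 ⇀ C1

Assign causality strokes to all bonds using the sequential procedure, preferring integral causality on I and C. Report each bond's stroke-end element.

β2 |Sf1  (Sf1: flow source, stroke at near end)
β3 |I1  (I1 outputs flow p/I1)
β1 |J3  (common-f at J3 fixed by 3)
β4 |I2  (prefer integral on I2)
β0 |J1  (common-f at J1 fixed by 4)
β5 |J2  (only one effort-in slot at J2)

β0 |J1
β1 |J3
β2 |Sf1
β3 |I1
β4 |I2
β5 |J2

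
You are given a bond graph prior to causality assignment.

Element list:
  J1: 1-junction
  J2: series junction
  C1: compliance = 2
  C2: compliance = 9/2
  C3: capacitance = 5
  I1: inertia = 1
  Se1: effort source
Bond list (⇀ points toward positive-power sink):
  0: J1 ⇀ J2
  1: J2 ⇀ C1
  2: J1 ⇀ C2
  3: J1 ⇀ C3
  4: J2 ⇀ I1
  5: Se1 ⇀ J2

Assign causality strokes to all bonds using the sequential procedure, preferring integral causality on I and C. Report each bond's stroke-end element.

#0 stroke at J2
#1 stroke at J2
#2 stroke at J1
#3 stroke at J1
#4 stroke at I1
#5 stroke at J2

bond 5 stroke→J2  (Se1: effort source, stroke at far end)
bond 1 stroke→J2  (prefer integral on C1)
bond 2 stroke→J1  (prefer integral on C2)
bond 3 stroke→J1  (prefer integral on C3)
bond 0 stroke→J2  (J1 needs exactly one f-in)
bond 4 stroke→I1  (only one flow-in slot at J2)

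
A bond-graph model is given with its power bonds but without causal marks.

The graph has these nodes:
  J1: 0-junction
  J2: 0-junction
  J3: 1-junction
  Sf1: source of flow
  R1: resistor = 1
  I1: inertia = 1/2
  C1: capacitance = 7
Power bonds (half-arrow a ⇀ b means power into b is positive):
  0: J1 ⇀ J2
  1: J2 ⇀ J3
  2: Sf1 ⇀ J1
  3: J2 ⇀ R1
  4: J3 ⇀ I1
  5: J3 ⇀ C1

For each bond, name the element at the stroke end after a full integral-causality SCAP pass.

β2 →Sf1  (Sf1: flow source, stroke at near end)
β0 →J1  (J1: last free bond brings effort in)
β4 →I1  (I1 outputs flow p/I1)
β1 →J3  (1-jn J3 has f-setter on 4)
β5 →J3  (J3 flow already set via bond 4)
β3 →J2  (J2 needs exactly one e-in)

β0 |J1
β1 |J3
β2 |Sf1
β3 |J2
β4 |I1
β5 |J3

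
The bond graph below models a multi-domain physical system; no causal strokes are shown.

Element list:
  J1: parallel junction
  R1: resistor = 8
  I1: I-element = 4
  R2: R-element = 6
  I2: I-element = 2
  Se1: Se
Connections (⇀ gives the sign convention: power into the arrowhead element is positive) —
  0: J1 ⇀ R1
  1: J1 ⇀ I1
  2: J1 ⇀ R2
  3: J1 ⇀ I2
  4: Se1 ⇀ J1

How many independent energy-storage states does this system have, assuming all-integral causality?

β4 |J1  (Se1 (Se) sets effort on bond)
β0 |R1  (common-e at J1 fixed by 4)
β1 |I1  (0-jn J1 has e-setter on 4)
β2 |R2  (J1 effort already set via bond 4)
β3 |I2  (J1 effort already set via bond 4)

2  (I1, I2 all integral)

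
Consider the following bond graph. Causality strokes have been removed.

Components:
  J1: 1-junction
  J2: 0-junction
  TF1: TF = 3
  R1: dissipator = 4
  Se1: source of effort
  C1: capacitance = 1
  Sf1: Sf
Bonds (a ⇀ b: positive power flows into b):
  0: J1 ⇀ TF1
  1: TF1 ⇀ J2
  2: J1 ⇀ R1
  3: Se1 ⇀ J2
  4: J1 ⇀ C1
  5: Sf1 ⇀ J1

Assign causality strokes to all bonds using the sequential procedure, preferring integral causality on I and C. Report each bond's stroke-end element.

β3 |J2  (source Se1 imposes e)
β5 |Sf1  (Sf1: flow source, stroke at near end)
β0 |J1  (J1 flow already set via bond 5)
β2 |J1  (J1 flow already set via bond 5)
β4 |J1  (J1: bond 5 brought flow, rest push out)
β1 |TF1  (0-jn J2 has e-setter on 3)

β0 →J1
β1 →TF1
β2 →J1
β3 →J2
β4 →J1
β5 →Sf1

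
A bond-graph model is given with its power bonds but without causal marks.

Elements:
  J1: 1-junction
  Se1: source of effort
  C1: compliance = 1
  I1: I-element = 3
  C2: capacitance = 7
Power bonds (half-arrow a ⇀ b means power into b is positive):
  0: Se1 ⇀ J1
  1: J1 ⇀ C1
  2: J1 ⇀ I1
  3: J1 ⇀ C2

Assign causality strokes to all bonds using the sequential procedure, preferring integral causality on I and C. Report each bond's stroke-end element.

β0 →J1  (Se1 fixes effort; stroke away)
β1 →J1  (C1 outputs effort q/C1)
β2 →I1  (prefer integral on I1)
β3 →J1  (J1: bond 2 brought flow, rest push out)

b0 →J1
b1 →J1
b2 →I1
b3 →J1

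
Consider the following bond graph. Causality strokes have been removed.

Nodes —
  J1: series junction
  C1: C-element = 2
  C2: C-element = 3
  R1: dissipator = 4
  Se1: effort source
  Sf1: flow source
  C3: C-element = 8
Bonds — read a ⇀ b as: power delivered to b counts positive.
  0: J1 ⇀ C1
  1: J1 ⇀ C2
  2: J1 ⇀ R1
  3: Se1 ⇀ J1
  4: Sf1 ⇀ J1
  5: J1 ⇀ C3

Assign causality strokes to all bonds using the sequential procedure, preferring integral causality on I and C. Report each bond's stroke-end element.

b0 stroke→J1
b1 stroke→J1
b2 stroke→J1
b3 stroke→J1
b4 stroke→Sf1
b5 stroke→J1

#3 stroke→J1  (Se1 (Se) sets effort on bond)
#4 stroke→Sf1  (Sf1: flow source, stroke at near end)
#0 stroke→J1  (J1: bond 4 brought flow, rest push out)
#1 stroke→J1  (common-f at J1 fixed by 4)
#2 stroke→J1  (common-f at J1 fixed by 4)
#5 stroke→J1  (J1 flow already set via bond 4)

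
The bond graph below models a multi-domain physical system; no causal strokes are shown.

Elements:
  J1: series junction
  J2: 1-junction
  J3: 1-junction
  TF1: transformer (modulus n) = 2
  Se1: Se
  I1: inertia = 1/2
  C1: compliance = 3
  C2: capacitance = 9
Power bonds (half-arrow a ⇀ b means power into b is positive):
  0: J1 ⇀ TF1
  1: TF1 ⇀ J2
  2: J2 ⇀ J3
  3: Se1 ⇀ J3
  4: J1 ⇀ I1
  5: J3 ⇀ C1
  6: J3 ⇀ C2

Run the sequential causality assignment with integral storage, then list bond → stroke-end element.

bond 3 stroke at J3  (Se1: effort source, stroke at far end)
bond 4 stroke at I1  (prefer integral on I1)
bond 0 stroke at J1  (1-jn J1 has f-setter on 4)
bond 1 stroke at TF1  (through TF1, causality passes straight; one stroke at TF1)
bond 2 stroke at J2  (J2: bond 1 brought flow, rest push out)
bond 5 stroke at J3  (1-jn J3 has f-setter on 2)
bond 6 stroke at J3  (1-jn J3 has f-setter on 2)

β0 stroke at J1
β1 stroke at TF1
β2 stroke at J2
β3 stroke at J3
β4 stroke at I1
β5 stroke at J3
β6 stroke at J3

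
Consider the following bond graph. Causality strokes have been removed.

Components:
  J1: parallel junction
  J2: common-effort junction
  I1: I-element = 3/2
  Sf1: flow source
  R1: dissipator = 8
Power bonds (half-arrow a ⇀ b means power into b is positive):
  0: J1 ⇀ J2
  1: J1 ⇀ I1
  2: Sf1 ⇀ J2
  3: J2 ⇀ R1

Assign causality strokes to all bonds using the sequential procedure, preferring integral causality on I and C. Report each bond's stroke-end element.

#2 stroke→Sf1  (Sf1 fixes flow; stroke at Sf1)
#1 stroke→I1  (prefer integral on I1)
#0 stroke→J1  (J1: last free bond brings effort in)
#3 stroke→J2  (J2: last free bond brings effort in)

β0 stroke at J1
β1 stroke at I1
β2 stroke at Sf1
β3 stroke at J2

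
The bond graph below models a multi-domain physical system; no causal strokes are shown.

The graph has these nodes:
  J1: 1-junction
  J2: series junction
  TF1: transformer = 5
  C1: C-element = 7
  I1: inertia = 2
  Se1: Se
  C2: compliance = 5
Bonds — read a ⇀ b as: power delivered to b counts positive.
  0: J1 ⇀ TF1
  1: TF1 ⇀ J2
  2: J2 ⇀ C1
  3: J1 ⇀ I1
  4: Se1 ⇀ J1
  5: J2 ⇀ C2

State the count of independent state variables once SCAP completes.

#4 |J1  (Se1: effort source, stroke at far end)
#2 |J2  (C1: C, integral causality)
#3 |I1  (I1: I, integral causality)
#0 |J1  (J1: bond 3 brought flow, rest push out)
#1 |TF1  (through TF1, causality passes straight; one stroke at TF1)
#5 |J2  (1-jn J2 has f-setter on 1)

3  (C1, C2, I1 all integral)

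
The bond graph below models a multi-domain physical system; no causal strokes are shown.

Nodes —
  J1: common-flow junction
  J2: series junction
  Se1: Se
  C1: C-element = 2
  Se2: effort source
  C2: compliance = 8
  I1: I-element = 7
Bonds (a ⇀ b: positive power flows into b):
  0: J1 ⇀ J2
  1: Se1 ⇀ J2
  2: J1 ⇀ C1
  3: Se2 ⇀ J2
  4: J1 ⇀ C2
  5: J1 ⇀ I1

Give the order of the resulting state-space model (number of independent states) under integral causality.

bond 1 stroke→J2  (Se1 fixes effort; stroke away)
bond 3 stroke→J2  (Se2 fixes effort; stroke away)
bond 0 stroke→J1  (only one flow-in slot at J2)
bond 2 stroke→J1  (C1 integral (e out))
bond 4 stroke→J1  (C2 integral (e out))
bond 5 stroke→I1  (closing 1-jn rule on J1)

3  (C1, C2, I1 all integral)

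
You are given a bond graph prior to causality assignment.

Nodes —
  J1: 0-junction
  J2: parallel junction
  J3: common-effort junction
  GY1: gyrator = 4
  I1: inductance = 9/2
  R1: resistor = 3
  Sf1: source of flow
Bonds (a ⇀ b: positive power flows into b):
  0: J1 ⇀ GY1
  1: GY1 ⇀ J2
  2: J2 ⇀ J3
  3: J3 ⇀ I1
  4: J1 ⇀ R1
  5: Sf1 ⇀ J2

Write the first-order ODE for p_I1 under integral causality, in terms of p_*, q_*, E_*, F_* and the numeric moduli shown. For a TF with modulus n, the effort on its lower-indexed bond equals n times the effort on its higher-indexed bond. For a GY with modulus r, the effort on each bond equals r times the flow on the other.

β5 |Sf1  (source Sf1 imposes f)
β3 |I1  (I1 integral (f out))
β2 |J3  (J3: last free bond brings effort in)
β1 |J2  (J2: last free bond brings effort in)
β0 |J1  (GY1: gyrator matches bond 1)
β4 |R1  (0-jn J1 has e-setter on 0)

dp_I1/dt = 16*F_Sf1/3 - 32*p_I1/27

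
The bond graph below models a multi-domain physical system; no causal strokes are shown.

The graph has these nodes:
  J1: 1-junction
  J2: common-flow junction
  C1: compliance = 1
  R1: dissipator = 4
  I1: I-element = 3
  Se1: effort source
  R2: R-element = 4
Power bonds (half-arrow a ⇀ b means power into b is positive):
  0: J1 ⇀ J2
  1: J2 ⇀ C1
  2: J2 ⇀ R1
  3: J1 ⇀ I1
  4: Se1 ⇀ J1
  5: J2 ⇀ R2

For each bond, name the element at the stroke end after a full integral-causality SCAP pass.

β0 stroke at J1
β1 stroke at J2
β2 stroke at J2
β3 stroke at I1
β4 stroke at J1
β5 stroke at J2

β4 |J1  (Se1 (Se) sets effort on bond)
β1 |J2  (C1: C, integral causality)
β3 |I1  (I1: I, integral causality)
β0 |J1  (J1: bond 3 brought flow, rest push out)
β2 |J2  (J2 flow already set via bond 0)
β5 |J2  (J2 flow already set via bond 0)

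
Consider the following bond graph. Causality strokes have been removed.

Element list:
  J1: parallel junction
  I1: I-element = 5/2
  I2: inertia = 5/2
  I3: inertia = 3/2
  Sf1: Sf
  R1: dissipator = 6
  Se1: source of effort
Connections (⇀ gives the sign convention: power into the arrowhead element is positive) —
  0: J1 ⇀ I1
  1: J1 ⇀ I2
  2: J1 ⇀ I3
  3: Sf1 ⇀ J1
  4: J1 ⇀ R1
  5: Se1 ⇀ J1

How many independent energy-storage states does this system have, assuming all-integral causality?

b3 stroke at Sf1  (Sf1: flow source, stroke at near end)
b5 stroke at J1  (source Se1 imposes e)
b0 stroke at I1  (J1 effort already set via bond 5)
b1 stroke at I2  (J1 effort already set via bond 5)
b2 stroke at I3  (0-jn J1 has e-setter on 5)
b4 stroke at R1  (J1: bond 5 brought effort, rest push out)

3  (I1, I2, I3 all integral)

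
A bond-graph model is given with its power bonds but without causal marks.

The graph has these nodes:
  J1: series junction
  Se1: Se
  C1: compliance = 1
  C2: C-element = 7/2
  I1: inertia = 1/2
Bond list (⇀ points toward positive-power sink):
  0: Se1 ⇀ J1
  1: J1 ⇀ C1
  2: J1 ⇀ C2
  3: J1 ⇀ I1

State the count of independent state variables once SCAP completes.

b0 →J1  (Se1 fixes effort; stroke away)
b1 →J1  (C1 integral (e out))
b2 →J1  (C2 integral (e out))
b3 →I1  (closing 1-jn rule on J1)

3  (C1, C2, I1 all integral)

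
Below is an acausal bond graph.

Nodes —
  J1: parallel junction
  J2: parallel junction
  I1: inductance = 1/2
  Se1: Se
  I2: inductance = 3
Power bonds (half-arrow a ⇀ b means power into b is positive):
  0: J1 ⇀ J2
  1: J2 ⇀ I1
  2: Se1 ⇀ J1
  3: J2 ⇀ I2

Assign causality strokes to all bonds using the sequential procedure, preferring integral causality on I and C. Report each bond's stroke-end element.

bond 2 |J1  (Se1: effort source, stroke at far end)
bond 0 |J2  (J1 effort already set via bond 2)
bond 1 |I1  (common-e at J2 fixed by 0)
bond 3 |I2  (common-e at J2 fixed by 0)

β0 stroke→J2
β1 stroke→I1
β2 stroke→J1
β3 stroke→I2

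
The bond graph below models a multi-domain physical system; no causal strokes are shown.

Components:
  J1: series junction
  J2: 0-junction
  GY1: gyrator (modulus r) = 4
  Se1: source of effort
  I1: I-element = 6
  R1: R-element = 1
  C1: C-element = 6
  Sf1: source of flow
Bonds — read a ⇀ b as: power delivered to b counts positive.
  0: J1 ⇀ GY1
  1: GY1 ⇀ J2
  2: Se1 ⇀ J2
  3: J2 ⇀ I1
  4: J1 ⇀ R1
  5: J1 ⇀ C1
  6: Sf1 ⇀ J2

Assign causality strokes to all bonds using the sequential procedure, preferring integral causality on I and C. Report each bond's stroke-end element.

b0 stroke at GY1
b1 stroke at GY1
b2 stroke at J2
b3 stroke at I1
b4 stroke at J1
b5 stroke at J1
b6 stroke at Sf1

β2 →J2  (Se1 (Se) sets effort on bond)
β6 →Sf1  (Sf1: flow source, stroke at near end)
β1 →GY1  (0-jn J2 has e-setter on 2)
β3 →I1  (common-e at J2 fixed by 2)
β0 →GY1  (through GY1, causality inverts; strokes same side of GY1)
β4 →J1  (J1 flow already set via bond 0)
β5 →J1  (1-jn J1 has f-setter on 0)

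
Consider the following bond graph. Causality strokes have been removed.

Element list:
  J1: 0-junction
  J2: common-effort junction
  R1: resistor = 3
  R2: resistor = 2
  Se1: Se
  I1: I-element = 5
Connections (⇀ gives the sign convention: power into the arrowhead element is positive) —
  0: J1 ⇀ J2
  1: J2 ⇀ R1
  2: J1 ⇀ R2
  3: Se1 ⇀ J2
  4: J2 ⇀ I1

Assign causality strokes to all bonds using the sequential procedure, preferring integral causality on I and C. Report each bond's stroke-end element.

#0 →J1
#1 →R1
#2 →R2
#3 →J2
#4 →I1

β3 stroke at J2  (Se1: effort source, stroke at far end)
β0 stroke at J1  (0-jn J2 has e-setter on 3)
β1 stroke at R1  (common-e at J2 fixed by 3)
β4 stroke at I1  (common-e at J2 fixed by 3)
β2 stroke at R2  (J1: bond 0 brought effort, rest push out)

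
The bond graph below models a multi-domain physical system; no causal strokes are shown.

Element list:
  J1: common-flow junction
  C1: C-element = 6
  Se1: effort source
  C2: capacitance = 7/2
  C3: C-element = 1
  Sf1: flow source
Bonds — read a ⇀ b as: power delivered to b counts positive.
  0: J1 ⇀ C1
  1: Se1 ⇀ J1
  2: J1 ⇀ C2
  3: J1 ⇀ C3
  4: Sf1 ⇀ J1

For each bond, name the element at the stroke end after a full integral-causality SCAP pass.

b0 |J1
b1 |J1
b2 |J1
b3 |J1
b4 |Sf1

bond 1 →J1  (Se1 fixes effort; stroke away)
bond 4 →Sf1  (source Sf1 imposes f)
bond 0 →J1  (J1 flow already set via bond 4)
bond 2 →J1  (J1: bond 4 brought flow, rest push out)
bond 3 →J1  (J1 flow already set via bond 4)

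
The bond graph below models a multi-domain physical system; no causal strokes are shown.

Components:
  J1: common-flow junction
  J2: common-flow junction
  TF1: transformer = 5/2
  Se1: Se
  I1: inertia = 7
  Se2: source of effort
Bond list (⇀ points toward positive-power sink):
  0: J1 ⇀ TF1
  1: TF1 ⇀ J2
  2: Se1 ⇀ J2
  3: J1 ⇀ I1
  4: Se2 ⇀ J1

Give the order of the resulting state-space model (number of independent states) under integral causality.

bond 2 →J2  (source Se1 imposes e)
bond 4 →J1  (Se2 fixes effort; stroke away)
bond 1 →TF1  (closing 1-jn rule on J2)
bond 0 →J1  (TF TF1: opposite of bond 1)
bond 3 →I1  (only one flow-in slot at J1)

1  (I1 all integral)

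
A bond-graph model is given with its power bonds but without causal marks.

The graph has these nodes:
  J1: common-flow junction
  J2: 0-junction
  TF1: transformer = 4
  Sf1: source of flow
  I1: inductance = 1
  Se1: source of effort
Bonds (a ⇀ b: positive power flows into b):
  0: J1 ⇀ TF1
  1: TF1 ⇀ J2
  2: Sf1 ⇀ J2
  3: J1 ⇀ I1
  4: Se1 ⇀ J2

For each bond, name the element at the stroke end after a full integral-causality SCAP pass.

β0 stroke→J1
β1 stroke→TF1
β2 stroke→Sf1
β3 stroke→I1
β4 stroke→J2

#2 |Sf1  (source Sf1 imposes f)
#4 |J2  (Se1 fixes effort; stroke away)
#1 |TF1  (J2: bond 4 brought effort, rest push out)
#0 |J1  (through TF1, causality passes straight; one stroke at TF1)
#3 |I1  (J1 needs exactly one f-in)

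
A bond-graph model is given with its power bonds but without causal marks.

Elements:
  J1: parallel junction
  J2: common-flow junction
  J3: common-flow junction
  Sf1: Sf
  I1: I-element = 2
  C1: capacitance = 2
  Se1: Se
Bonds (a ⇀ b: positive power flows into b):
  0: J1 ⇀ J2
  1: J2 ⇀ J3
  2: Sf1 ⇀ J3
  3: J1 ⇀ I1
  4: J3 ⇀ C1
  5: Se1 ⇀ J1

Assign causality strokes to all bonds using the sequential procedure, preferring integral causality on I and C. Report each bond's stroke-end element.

β0 stroke at J2
β1 stroke at J3
β2 stroke at Sf1
β3 stroke at I1
β4 stroke at J3
β5 stroke at J1

β2 |Sf1  (Sf1 (Sf) sets flow on bond)
β5 |J1  (Se1: effort source, stroke at far end)
β0 |J2  (common-e at J1 fixed by 5)
β3 |I1  (common-e at J1 fixed by 5)
β1 |J3  (J2 needs exactly one f-in)
β4 |J3  (J3: bond 2 brought flow, rest push out)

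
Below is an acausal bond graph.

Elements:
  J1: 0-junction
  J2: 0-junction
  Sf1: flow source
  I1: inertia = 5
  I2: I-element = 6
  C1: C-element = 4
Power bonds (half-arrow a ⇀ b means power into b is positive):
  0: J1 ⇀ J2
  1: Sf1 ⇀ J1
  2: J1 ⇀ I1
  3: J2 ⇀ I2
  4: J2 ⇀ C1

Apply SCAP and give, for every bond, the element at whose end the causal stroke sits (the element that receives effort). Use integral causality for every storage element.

β1 stroke at Sf1  (source Sf1 imposes f)
β2 stroke at I1  (I1 integral (f out))
β0 stroke at J1  (J1: last free bond brings effort in)
β3 stroke at I2  (I2: I, integral causality)
β4 stroke at J2  (J2: last free bond brings effort in)

b0 |J1
b1 |Sf1
b2 |I1
b3 |I2
b4 |J2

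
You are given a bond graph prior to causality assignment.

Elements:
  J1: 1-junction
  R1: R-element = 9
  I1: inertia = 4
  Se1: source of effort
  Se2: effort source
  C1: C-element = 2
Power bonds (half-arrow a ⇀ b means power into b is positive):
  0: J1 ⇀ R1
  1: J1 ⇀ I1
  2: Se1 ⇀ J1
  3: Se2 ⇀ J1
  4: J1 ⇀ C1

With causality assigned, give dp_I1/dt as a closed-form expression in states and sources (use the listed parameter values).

dp_I1/dt = E_Se1 + E_Se2 - 9*p_I1/4 - q_C1/2

b2 stroke at J1  (Se1 (Se) sets effort on bond)
b3 stroke at J1  (source Se2 imposes e)
b1 stroke at I1  (I1 outputs flow p/I1)
b0 stroke at J1  (common-f at J1 fixed by 1)
b4 stroke at J1  (common-f at J1 fixed by 1)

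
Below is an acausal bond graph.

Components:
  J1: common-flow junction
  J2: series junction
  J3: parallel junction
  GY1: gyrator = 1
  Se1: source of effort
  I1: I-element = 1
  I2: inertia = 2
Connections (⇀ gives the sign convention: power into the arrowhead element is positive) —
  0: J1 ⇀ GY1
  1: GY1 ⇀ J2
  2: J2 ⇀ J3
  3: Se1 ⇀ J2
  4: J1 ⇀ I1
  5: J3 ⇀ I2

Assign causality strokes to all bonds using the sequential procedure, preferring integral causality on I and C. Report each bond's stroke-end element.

bond 0 |J1
bond 1 |J2
bond 2 |J3
bond 3 |J2
bond 4 |I1
bond 5 |I2

#3 |J2  (Se1 fixes effort; stroke away)
#4 |I1  (prefer integral on I1)
#0 |J1  (common-f at J1 fixed by 4)
#1 |J2  (GY1 both-in/both-out from 0)
#2 |J3  (closing 1-jn rule on J2)
#5 |I2  (J3: bond 2 brought effort, rest push out)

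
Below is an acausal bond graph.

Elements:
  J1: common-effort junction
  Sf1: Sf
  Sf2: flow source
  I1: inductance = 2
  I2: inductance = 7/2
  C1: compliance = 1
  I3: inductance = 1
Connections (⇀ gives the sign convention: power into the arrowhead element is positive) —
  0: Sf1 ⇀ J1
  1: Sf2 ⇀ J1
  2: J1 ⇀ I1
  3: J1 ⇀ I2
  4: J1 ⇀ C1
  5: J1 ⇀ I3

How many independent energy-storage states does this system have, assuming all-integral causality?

b0 stroke→Sf1  (source Sf1 imposes f)
b1 stroke→Sf2  (Sf2 fixes flow; stroke at Sf2)
b2 stroke→I1  (I1 integral (f out))
b3 stroke→I2  (I2 outputs flow p/I2)
b4 stroke→J1  (C1 integral (e out))
b5 stroke→I3  (J1: bond 4 brought effort, rest push out)

4  (C1, I1, I2, I3 all integral)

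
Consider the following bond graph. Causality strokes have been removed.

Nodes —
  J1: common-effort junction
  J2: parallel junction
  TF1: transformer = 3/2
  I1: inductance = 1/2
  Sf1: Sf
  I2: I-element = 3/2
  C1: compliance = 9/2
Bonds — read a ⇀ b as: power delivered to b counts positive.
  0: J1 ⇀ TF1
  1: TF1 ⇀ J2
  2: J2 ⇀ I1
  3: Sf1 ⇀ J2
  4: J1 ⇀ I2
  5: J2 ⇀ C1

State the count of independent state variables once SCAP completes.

#3 stroke→Sf1  (Sf1: flow source, stroke at near end)
#2 stroke→I1  (I1: I, integral causality)
#4 stroke→I2  (I2 integral (f out))
#0 stroke→J1  (closing 0-jn rule on J1)
#1 stroke→TF1  (TF TF1: opposite of bond 0)
#5 stroke→J2  (only one effort-in slot at J2)

3  (C1, I1, I2 all integral)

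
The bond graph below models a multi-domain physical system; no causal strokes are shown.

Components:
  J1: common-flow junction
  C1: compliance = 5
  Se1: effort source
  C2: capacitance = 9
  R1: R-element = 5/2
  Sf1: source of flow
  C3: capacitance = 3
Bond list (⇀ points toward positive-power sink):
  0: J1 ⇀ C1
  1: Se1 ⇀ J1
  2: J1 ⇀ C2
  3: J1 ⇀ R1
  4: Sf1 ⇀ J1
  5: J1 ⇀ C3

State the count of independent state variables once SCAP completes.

3  (C1, C2, C3 all integral)

bond 1 stroke at J1  (Se1 fixes effort; stroke away)
bond 4 stroke at Sf1  (source Sf1 imposes f)
bond 0 stroke at J1  (J1 flow already set via bond 4)
bond 2 stroke at J1  (1-jn J1 has f-setter on 4)
bond 3 stroke at J1  (1-jn J1 has f-setter on 4)
bond 5 stroke at J1  (J1 flow already set via bond 4)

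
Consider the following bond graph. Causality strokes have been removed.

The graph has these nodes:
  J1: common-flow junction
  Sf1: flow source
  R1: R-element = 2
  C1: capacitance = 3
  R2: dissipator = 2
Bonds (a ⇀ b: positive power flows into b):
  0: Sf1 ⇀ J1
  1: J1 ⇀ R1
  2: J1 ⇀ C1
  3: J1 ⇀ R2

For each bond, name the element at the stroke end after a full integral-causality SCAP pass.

#0 |Sf1  (Sf1: flow source, stroke at near end)
#1 |J1  (J1: bond 0 brought flow, rest push out)
#2 |J1  (common-f at J1 fixed by 0)
#3 |J1  (1-jn J1 has f-setter on 0)

β0 stroke→Sf1
β1 stroke→J1
β2 stroke→J1
β3 stroke→J1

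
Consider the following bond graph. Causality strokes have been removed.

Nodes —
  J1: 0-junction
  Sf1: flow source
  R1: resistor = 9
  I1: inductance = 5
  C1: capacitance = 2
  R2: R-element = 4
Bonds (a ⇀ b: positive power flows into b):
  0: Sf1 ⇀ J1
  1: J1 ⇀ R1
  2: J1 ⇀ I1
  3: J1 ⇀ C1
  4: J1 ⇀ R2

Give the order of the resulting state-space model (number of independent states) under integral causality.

b0 |Sf1  (Sf1 fixes flow; stroke at Sf1)
b2 |I1  (I1 integral (f out))
b3 |J1  (C1 outputs effort q/C1)
b1 |R1  (common-e at J1 fixed by 3)
b4 |R2  (J1 effort already set via bond 3)

2  (C1, I1 all integral)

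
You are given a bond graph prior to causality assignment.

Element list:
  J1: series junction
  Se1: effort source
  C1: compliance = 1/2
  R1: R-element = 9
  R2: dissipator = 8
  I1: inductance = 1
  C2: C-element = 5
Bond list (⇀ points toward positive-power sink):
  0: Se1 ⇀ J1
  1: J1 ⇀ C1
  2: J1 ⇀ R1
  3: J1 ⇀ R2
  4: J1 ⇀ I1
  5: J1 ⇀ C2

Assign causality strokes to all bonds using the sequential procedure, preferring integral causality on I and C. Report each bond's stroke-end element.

bond 0 |J1
bond 1 |J1
bond 2 |J1
bond 3 |J1
bond 4 |I1
bond 5 |J1

bond 0 stroke→J1  (source Se1 imposes e)
bond 1 stroke→J1  (C1 integral (e out))
bond 4 stroke→I1  (I1 integral (f out))
bond 2 stroke→J1  (1-jn J1 has f-setter on 4)
bond 3 stroke→J1  (1-jn J1 has f-setter on 4)
bond 5 stroke→J1  (J1: bond 4 brought flow, rest push out)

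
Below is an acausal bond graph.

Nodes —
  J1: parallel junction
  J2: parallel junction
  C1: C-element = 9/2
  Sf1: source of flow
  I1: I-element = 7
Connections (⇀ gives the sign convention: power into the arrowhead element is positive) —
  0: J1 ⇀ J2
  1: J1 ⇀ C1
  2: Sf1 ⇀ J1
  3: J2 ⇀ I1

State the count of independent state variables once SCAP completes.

2  (C1, I1 all integral)

#2 stroke at Sf1  (source Sf1 imposes f)
#1 stroke at J1  (C1: C, integral causality)
#0 stroke at J2  (J1 effort already set via bond 1)
#3 stroke at I1  (common-e at J2 fixed by 0)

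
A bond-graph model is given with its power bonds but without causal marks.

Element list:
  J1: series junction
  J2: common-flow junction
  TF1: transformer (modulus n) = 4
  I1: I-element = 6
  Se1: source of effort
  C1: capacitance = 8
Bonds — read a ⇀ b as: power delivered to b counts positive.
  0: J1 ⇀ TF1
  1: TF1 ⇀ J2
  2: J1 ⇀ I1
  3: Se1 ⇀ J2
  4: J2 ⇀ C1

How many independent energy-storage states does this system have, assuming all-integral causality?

2  (C1, I1 all integral)

bond 3 stroke at J2  (Se1 fixes effort; stroke away)
bond 2 stroke at I1  (I1: I, integral causality)
bond 0 stroke at J1  (common-f at J1 fixed by 2)
bond 1 stroke at TF1  (TF TF1: opposite of bond 0)
bond 4 stroke at J2  (common-f at J2 fixed by 1)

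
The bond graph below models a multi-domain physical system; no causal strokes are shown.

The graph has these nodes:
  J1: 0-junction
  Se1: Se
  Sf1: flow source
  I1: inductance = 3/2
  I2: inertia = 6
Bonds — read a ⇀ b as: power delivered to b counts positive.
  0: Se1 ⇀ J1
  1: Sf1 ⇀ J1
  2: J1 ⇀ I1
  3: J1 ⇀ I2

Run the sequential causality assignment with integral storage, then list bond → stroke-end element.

bond 0 stroke→J1
bond 1 stroke→Sf1
bond 2 stroke→I1
bond 3 stroke→I2

#0 stroke→J1  (Se1 fixes effort; stroke away)
#1 stroke→Sf1  (Sf1 (Sf) sets flow on bond)
#2 stroke→I1  (J1: bond 0 brought effort, rest push out)
#3 stroke→I2  (0-jn J1 has e-setter on 0)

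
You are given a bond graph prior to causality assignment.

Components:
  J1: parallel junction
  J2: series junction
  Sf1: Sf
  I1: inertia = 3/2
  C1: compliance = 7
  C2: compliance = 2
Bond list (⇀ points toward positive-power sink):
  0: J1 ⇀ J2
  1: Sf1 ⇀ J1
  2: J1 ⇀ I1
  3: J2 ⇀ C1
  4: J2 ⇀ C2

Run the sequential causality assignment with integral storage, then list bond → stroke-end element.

b1 stroke at Sf1  (Sf1 (Sf) sets flow on bond)
b2 stroke at I1  (I1: I, integral causality)
b0 stroke at J1  (J1 needs exactly one e-in)
b3 stroke at J2  (common-f at J2 fixed by 0)
b4 stroke at J2  (common-f at J2 fixed by 0)

#0 stroke at J1
#1 stroke at Sf1
#2 stroke at I1
#3 stroke at J2
#4 stroke at J2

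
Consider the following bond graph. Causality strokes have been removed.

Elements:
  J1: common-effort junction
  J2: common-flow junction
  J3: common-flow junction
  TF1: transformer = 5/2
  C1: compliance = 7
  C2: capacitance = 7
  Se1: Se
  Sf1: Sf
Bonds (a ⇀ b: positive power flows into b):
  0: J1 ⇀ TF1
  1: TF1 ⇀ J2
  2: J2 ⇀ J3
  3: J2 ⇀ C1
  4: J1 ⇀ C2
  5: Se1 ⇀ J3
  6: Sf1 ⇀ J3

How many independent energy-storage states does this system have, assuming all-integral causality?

2  (C1, C2 all integral)

β5 |J3  (Se1 (Se) sets effort on bond)
β6 |Sf1  (Sf1: flow source, stroke at near end)
β2 |J3  (J3: bond 6 brought flow, rest push out)
β1 |J2  (J2: bond 2 brought flow, rest push out)
β3 |J2  (J2: bond 2 brought flow, rest push out)
β0 |TF1  (through TF1, causality passes straight; one stroke at TF1)
β4 |J1  (closing 0-jn rule on J1)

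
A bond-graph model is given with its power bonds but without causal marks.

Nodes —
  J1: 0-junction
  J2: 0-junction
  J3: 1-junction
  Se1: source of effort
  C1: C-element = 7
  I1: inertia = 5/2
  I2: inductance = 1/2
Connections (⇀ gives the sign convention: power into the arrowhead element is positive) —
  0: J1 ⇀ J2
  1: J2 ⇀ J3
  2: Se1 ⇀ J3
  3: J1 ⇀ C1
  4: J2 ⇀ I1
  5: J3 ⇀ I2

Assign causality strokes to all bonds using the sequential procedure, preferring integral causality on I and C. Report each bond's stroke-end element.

bond 2 stroke at J3  (Se1: effort source, stroke at far end)
bond 3 stroke at J1  (C1 integral (e out))
bond 0 stroke at J2  (0-jn J1 has e-setter on 3)
bond 1 stroke at J3  (common-e at J2 fixed by 0)
bond 4 stroke at I1  (0-jn J2 has e-setter on 0)
bond 5 stroke at I2  (closing 1-jn rule on J3)

bond 0 stroke at J2
bond 1 stroke at J3
bond 2 stroke at J3
bond 3 stroke at J1
bond 4 stroke at I1
bond 5 stroke at I2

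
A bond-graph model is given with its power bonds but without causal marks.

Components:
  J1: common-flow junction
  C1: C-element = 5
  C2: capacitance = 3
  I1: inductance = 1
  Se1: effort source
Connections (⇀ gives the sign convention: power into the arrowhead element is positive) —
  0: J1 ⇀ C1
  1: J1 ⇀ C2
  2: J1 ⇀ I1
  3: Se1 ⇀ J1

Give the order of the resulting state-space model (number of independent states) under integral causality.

3  (C1, C2, I1 all integral)

b3 |J1  (Se1: effort source, stroke at far end)
b0 |J1  (prefer integral on C1)
b1 |J1  (C2 integral (e out))
b2 |I1  (J1: last free bond brings flow in)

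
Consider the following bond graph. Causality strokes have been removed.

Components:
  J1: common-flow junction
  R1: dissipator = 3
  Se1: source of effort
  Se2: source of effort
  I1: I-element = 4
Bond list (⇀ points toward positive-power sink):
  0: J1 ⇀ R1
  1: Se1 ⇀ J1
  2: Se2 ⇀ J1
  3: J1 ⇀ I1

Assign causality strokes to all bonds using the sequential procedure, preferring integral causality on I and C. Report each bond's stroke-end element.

β0 →J1
β1 →J1
β2 →J1
β3 →I1

#1 stroke at J1  (Se1 (Se) sets effort on bond)
#2 stroke at J1  (Se2: effort source, stroke at far end)
#3 stroke at I1  (I1: I, integral causality)
#0 stroke at J1  (J1: bond 3 brought flow, rest push out)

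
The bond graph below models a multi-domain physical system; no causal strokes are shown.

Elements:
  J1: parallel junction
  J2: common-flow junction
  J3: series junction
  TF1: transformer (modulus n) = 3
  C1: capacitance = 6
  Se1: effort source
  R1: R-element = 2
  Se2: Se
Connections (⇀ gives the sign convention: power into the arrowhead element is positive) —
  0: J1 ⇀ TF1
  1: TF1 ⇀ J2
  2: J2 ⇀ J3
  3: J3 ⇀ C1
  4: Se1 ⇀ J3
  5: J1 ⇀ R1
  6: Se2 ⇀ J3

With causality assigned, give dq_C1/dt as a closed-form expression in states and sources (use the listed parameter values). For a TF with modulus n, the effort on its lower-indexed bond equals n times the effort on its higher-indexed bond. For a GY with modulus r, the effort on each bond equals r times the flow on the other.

b4 |J3  (Se1 (Se) sets effort on bond)
b6 |J3  (Se2 (Se) sets effort on bond)
b3 |J3  (C1 integral (e out))
b2 |J2  (closing 1-jn rule on J3)
b1 |TF1  (J2: last free bond brings flow in)
b0 |J1  (TF TF1: opposite of bond 1)
b5 |R1  (J1 effort already set via bond 0)

dq_C1/dt = 9*E_Se1/2 + 9*E_Se2/2 - 3*q_C1/4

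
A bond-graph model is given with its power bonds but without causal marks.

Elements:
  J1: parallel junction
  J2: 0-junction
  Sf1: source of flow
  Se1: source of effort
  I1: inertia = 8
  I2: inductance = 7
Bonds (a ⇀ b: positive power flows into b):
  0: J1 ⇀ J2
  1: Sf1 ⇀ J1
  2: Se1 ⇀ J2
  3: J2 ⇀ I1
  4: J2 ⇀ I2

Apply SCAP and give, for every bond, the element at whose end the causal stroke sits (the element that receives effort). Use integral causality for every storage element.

b0 stroke at J1
b1 stroke at Sf1
b2 stroke at J2
b3 stroke at I1
b4 stroke at I2

β1 →Sf1  (source Sf1 imposes f)
β2 →J2  (source Se1 imposes e)
β0 →J1  (only one effort-in slot at J1)
β3 →I1  (J2 effort already set via bond 2)
β4 →I2  (0-jn J2 has e-setter on 2)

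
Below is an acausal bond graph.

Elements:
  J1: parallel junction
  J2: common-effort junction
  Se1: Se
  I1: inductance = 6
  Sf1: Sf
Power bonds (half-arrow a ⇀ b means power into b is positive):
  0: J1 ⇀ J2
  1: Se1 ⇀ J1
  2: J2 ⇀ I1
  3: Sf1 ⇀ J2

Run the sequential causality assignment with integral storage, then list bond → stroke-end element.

bond 0 →J2
bond 1 →J1
bond 2 →I1
bond 3 →Sf1

b1 stroke→J1  (source Se1 imposes e)
b3 stroke→Sf1  (source Sf1 imposes f)
b0 stroke→J2  (J1: bond 1 brought effort, rest push out)
b2 stroke→I1  (J2 effort already set via bond 0)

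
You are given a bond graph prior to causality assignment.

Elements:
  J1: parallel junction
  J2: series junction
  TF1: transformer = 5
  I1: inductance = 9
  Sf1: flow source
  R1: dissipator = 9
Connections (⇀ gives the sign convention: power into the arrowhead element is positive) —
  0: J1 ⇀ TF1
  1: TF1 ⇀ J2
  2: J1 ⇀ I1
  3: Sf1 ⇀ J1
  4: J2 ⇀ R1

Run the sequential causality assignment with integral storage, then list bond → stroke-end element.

#0 stroke→J1
#1 stroke→TF1
#2 stroke→I1
#3 stroke→Sf1
#4 stroke→J2

#3 stroke→Sf1  (Sf1 (Sf) sets flow on bond)
#2 stroke→I1  (I1 outputs flow p/I1)
#0 stroke→J1  (closing 0-jn rule on J1)
#1 stroke→TF1  (TF TF1: opposite of bond 0)
#4 stroke→J2  (J2 flow already set via bond 1)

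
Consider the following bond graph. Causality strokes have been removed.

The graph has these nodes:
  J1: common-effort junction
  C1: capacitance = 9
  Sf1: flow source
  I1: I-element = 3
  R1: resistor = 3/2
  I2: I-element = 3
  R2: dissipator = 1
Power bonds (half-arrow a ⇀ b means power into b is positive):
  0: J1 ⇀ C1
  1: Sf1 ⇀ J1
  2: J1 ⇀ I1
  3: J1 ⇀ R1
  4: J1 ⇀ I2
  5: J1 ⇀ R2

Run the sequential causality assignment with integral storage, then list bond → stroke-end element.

#0 stroke→J1
#1 stroke→Sf1
#2 stroke→I1
#3 stroke→R1
#4 stroke→I2
#5 stroke→R2

#1 →Sf1  (Sf1: flow source, stroke at near end)
#0 →J1  (C1 integral (e out))
#2 →I1  (J1 effort already set via bond 0)
#3 →R1  (J1: bond 0 brought effort, rest push out)
#4 →I2  (J1 effort already set via bond 0)
#5 →R2  (common-e at J1 fixed by 0)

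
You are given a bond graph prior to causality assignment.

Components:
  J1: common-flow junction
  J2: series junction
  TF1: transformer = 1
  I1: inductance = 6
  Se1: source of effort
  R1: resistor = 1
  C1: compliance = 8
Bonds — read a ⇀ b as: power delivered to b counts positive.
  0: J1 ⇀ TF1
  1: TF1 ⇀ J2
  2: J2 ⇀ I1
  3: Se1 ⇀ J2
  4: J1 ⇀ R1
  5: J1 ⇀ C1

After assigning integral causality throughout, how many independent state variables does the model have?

2  (C1, I1 all integral)

#3 →J2  (Se1 fixes effort; stroke away)
#2 →I1  (prefer integral on I1)
#1 →J2  (common-f at J2 fixed by 2)
#0 →TF1  (through TF1, causality passes straight; one stroke at TF1)
#4 →J1  (1-jn J1 has f-setter on 0)
#5 →J1  (J1: bond 0 brought flow, rest push out)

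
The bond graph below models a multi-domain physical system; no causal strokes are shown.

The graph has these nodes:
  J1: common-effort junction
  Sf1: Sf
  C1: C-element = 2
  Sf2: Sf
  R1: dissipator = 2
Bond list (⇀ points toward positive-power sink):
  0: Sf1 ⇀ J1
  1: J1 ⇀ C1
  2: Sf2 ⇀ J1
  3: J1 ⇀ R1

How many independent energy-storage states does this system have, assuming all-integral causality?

1  (C1 all integral)

β0 →Sf1  (Sf1: flow source, stroke at near end)
β2 →Sf2  (Sf2: flow source, stroke at near end)
β1 →J1  (prefer integral on C1)
β3 →R1  (J1: bond 1 brought effort, rest push out)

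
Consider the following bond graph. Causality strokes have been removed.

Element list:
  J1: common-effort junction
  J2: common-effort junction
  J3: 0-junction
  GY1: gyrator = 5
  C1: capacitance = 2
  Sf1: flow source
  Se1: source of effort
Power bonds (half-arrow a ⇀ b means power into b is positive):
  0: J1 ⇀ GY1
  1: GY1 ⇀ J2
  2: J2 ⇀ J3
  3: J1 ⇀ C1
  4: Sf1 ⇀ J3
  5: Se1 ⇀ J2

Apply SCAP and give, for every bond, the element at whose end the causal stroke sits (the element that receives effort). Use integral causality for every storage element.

bond 4 →Sf1  (source Sf1 imposes f)
bond 5 →J2  (Se1 fixes effort; stroke away)
bond 1 →GY1  (common-e at J2 fixed by 5)
bond 2 →J3  (J2 effort already set via bond 5)
bond 0 →GY1  (GY1 both-in/both-out from 1)
bond 3 →J1  (closing 0-jn rule on J1)

β0 stroke→GY1
β1 stroke→GY1
β2 stroke→J3
β3 stroke→J1
β4 stroke→Sf1
β5 stroke→J2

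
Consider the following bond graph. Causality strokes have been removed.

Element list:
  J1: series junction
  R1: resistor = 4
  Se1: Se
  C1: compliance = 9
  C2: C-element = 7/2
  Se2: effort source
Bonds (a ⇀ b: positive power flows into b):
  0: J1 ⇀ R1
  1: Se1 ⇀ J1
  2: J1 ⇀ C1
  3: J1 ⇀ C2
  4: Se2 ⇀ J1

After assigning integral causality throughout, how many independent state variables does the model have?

β1 stroke→J1  (Se1: effort source, stroke at far end)
β4 stroke→J1  (Se2 fixes effort; stroke away)
β2 stroke→J1  (prefer integral on C1)
β3 stroke→J1  (C2 outputs effort q/C2)
β0 stroke→R1  (only one flow-in slot at J1)

2  (C1, C2 all integral)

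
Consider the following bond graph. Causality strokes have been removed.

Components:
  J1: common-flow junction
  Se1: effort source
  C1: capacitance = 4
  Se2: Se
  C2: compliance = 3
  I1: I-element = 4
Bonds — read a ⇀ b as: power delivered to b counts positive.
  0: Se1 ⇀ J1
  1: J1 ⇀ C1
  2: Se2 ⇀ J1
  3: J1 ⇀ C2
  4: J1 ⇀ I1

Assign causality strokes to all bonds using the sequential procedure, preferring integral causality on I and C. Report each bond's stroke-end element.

bond 0 |J1  (Se1: effort source, stroke at far end)
bond 2 |J1  (Se2 fixes effort; stroke away)
bond 1 |J1  (C1: C, integral causality)
bond 3 |J1  (prefer integral on C2)
bond 4 |I1  (J1 needs exactly one f-in)

b0 stroke→J1
b1 stroke→J1
b2 stroke→J1
b3 stroke→J1
b4 stroke→I1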